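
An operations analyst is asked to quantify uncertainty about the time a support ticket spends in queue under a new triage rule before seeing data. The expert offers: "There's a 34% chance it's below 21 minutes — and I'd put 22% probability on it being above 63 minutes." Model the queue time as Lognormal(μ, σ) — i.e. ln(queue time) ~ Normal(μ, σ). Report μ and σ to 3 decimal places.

μ ≈ 3.427, σ ≈ 0.927

If T ~ Lognormal(μ,σ) then ln T ~ Normal(μ,σ), so the p-quantile of ln T is μ + z_p·σ.
ln(21) = 3.045 and ln(63) = 4.143; z_{0.34} = -0.4125, z_{0.78} = 0.7722.
σ = (4.143 − 3.045)/(0.7722 − (-0.4125)) = 0.927.
μ = 3.045 − (-0.4125)·0.927 = 3.427.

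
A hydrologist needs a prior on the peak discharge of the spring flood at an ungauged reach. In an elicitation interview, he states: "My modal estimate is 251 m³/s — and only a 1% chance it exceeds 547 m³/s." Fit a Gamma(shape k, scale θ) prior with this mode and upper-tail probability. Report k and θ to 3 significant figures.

k ≈ 8.96, θ ≈ 31.5

Gamma(k,θ) with k>1 has mode (k−1)θ, so θ = 251/(k−1).
Need P(X < 547) = 0.99 with θ tied to k this way. Start at k = 2, θ = 251: P(X<547) ≈ 0.640.
Too low — raise k to concentrate. Iterating converges to k ≈ 8.96.
Then θ = 251/(8.96−1) ≈ 31.5.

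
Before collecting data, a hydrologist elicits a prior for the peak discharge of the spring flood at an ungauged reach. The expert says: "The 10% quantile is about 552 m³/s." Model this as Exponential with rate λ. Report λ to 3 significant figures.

λ ≈ 0.000191

P(T < 552.0) = 1 − e^(−λ·552.0) = 0.1, so λ = −ln(1−0.1)/552.0 = −ln(0.9)/552.0 = 0.000191.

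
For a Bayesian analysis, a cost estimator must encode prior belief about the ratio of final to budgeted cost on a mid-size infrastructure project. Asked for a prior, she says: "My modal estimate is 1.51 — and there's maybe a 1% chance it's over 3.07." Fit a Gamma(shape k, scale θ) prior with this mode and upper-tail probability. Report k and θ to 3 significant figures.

k ≈ 10.7, θ ≈ 0.155

Gamma(k,θ) with k>1 has mode (k−1)θ, so θ = 1.51/(k−1).
Need P(X < 3.07) = 0.99 with θ tied to k this way. Start at k = 2, θ = 1.51: P(X<3.07) ≈ 0.603.
Too low — raise k to concentrate. Iterating converges to k ≈ 10.7.
Then θ = 1.51/(10.7−1) ≈ 0.155.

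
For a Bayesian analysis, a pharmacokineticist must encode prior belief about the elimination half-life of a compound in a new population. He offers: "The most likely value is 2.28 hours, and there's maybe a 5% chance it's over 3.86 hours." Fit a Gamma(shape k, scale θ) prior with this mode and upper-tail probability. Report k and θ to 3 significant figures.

Gamma(k,θ) with k>1 has mode (k−1)θ, so θ = 2.28/(k−1).
Need P(X < 3.86) = 0.95 with θ tied to k this way. Start at k = 2, θ = 2.28: P(X<3.86) ≈ 0.505.
Too low — raise k to concentrate. Iterating converges to k ≈ 11.1.
Then θ = 2.28/(11.1−1) ≈ 0.226.

k ≈ 11.1, θ ≈ 0.226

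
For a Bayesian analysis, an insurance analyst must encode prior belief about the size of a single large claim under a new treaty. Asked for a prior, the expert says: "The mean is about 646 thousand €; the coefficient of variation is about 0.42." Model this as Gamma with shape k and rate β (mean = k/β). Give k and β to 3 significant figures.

k ≈ 5.67, β ≈ 0.00878

For Gamma(k, rate β): mean = k/β, variance = k/β², so CV = 1/√k.
CV = 0.42, hence k = 1/CV² = 5.67.
Then β = k/mean = 5.67/646 = 0.00878.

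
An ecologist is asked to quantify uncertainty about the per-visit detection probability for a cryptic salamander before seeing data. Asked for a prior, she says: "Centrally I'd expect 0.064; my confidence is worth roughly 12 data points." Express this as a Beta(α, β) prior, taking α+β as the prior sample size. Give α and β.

α = 0.768, β = 11.232

Under the effective-sample-size interpretation, Beta(α, β) has prior mean α/(α+β) and prior sample size α+β.
So α+β = 12 and α/(α+β) = 0.064, giving α = 0.064·12 = 0.768 and β = 12 − 0.768 = 11.232.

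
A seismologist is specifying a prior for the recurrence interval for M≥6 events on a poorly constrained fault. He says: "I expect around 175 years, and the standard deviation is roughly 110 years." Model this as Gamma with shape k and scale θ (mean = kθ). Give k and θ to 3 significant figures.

For Gamma(k, scale θ): mean = kθ, variance = kθ², so CV = 1/√k.
CV = SD/mean = 110/175 = 0.6286, hence k = 1/CV² = 2.53.
Then θ = mean/k = 175/2.53 = 69.1.

k ≈ 2.53, θ ≈ 69.1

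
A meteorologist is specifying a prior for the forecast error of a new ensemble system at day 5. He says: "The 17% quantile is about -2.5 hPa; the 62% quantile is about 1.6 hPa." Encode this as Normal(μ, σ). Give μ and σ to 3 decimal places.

μ = 0.606, σ = 3.255

The p-quantile of Normal(μ,σ) is μ + z_p·σ, with z_{0.17} = -0.9542 and z_{0.62} = 0.3055.
Eliminate σ: μ = (z₂·x₁ − z₁·x₂)/(z₂ − z₁) = (0.3055·-2.5 − (-0.9542)·1.6)/1.26 = 0.606.
Then σ = (x₂ − x₁)/(z₂ − z₁) = (1.6 − -2.5)/1.26 = 3.255.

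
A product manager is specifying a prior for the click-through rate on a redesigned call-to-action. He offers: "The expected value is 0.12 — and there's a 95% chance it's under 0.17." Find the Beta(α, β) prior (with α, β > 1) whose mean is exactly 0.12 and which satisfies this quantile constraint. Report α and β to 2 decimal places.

α ≈ 15.49, β ≈ 113.63

With mean 0.12 fixed, write α = 0.12s, β = 0.88s where s = α+β.
Need P(θ < 0.17) = 0.95 under Beta(0.12s, 0.88s). Normal approximation: (q−m)/√(m(1−m)/s) ≈ z_{0.95} = 1.64, so s ≈ 0.12·0.88·(1.64)²/(0.17−0.12)² = 114.3.
At s = 114.3: P(θ<0.17) ≈ 0.940. Adjusting to match 0.95 gives s ≈ 129.12.
So α = 0.12·129.12 ≈ 15.49, β = 0.88·129.12 ≈ 113.63.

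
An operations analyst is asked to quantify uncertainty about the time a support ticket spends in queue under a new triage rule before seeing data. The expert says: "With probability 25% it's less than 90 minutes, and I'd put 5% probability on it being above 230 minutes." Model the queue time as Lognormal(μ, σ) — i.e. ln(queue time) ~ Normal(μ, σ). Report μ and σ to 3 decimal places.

If T ~ Lognormal(μ,σ) then ln T ~ Normal(μ,σ), so the p-quantile of ln T is μ + z_p·σ.
ln(90) = 4.5 and ln(230) = 5.438; z_{0.25} = -0.6745, z_{0.95} = 1.645.
σ = (5.438 − 4.5)/(1.645 − (-0.6745)) = 0.405.
μ = 4.5 − (-0.6745)·0.405 = 4.773.

μ ≈ 4.773, σ ≈ 0.405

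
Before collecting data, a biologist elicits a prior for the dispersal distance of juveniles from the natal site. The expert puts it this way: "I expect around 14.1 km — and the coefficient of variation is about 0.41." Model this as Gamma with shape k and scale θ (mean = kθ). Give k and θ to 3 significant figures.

k ≈ 5.95, θ ≈ 2.37

For Gamma(k, scale θ): mean = kθ, variance = kθ², so CV = 1/√k.
CV = 0.41, hence k = 1/CV² = 5.95.
Then θ = mean/k = 14.1/5.95 = 2.37.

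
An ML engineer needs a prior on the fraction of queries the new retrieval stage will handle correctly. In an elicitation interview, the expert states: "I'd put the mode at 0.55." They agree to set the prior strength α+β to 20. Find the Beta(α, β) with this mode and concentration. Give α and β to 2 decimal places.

For α,β > 1 the Beta mode is (α−1)/(α+β−2). With α+β = 20, the mode is (α−1)/18.
Set (α−1)/18 = 0.55 → α = 1 + 0.55·18 = 10.90.
β = 20 − α = 9.10.

α = 10.90, β = 9.10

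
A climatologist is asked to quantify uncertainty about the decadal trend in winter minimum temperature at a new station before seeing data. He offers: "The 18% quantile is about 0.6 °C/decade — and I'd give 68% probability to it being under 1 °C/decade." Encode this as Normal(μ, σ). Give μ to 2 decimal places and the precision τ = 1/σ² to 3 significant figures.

μ = 0.86, τ = 12

For Normal(μ,σ), the p-quantile is μ + z_p·σ. Here z_{0.18} = -0.9154, z_{0.68} = 0.4677.
So 0.6 = μ − 0.9154σ and 1 = μ + 0.4677σ.
Subtracting: σ = (1 − 0.6)/(0.4677 − (-0.9154)) = 0.29.
Then μ = 0.6 − (-0.9154)·0.29 = 0.86.
Precision τ = 1/σ² = 1/0.2892² = 12.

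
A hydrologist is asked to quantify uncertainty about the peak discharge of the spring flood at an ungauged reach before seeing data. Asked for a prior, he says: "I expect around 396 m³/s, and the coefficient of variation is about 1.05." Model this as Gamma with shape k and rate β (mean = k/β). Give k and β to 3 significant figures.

For Gamma(k, rate β): mean = k/β, variance = k/β², so CV = 1/√k.
CV = 1.05, hence k = 1/CV² = 0.907.
Then β = k/mean = 0.907/396 = 0.00229.

k ≈ 0.907, β ≈ 0.00229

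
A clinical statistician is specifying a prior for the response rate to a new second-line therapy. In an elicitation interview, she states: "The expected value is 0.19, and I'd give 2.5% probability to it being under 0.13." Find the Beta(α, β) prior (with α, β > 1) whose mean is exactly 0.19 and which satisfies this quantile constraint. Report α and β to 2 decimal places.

With mean 0.19 fixed, write α = 0.19s, β = 0.81s where s = α+β.
Need P(θ < 0.13) = 0.025 under Beta(0.19s, 0.81s). Normal approximation: (q−m)/√(m(1−m)/s) ≈ z_{0.025} = -1.96, so s ≈ 0.19·0.81·(-1.96)²/(0.13−0.19)² = 164.2.
At s = 164.2: P(θ<0.13) ≈ 0.017. Adjusting to match 0.025 gives s ≈ 141.86.
So α = 0.19·141.86 ≈ 26.95, β = 0.81·141.86 ≈ 114.90.

α ≈ 26.95, β ≈ 114.90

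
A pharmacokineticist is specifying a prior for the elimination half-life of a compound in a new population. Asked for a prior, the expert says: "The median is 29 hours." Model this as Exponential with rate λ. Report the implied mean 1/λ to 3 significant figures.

mean ≈ 41.8 hours

Exponential median = ln 2 / λ, so λ = ln 2 / 29.0 = 0.0239.
Mean = 1/λ = 41.8 hours.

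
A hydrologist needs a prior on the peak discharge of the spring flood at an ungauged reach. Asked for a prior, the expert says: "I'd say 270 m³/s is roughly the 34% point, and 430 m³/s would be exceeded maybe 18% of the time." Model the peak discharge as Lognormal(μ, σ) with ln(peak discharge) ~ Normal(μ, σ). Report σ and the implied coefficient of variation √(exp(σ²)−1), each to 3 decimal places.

σ ≈ 0.350, CV ≈ 0.362

If T ~ Lognormal(μ,σ) then ln T ~ Normal(μ,σ), so the p-quantile of ln T is μ + z_p·σ.
ln(270) = 5.598 and ln(430) = 6.064; z_{0.34} = -0.4125, z_{0.82} = 0.9154.
σ = (6.064 − 5.598)/(0.9154 − (-0.4125)) = 0.350.
μ = 5.598 − (-0.4125)·0.350 = 5.743.
CV = √(exp(σ²)−1) = √(exp(0.1228)−1) = 0.362.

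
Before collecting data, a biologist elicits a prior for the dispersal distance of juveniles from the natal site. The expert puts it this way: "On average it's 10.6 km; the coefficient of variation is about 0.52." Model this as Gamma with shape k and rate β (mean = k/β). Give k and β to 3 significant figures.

k ≈ 3.7, β ≈ 0.349

For Gamma(k, rate β): mean = k/β, variance = k/β², so CV = 1/√k.
CV = 0.52, hence k = 1/CV² = 3.7.
Then β = k/mean = 3.7/10.6 = 0.349.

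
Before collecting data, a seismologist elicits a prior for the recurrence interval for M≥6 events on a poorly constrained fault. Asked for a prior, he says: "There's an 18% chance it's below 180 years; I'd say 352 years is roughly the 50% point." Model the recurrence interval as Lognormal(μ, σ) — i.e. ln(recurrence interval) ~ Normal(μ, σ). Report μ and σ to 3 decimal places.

If T ~ Lognormal(μ,σ) then ln T ~ Normal(μ,σ), so the p-quantile of ln T is μ + z_p·σ.
ln(180) = 5.193 and ln(352) = 5.864; z_{0.18} = -0.9154, z_{0.5} = 0.
σ = (5.864 − 5.193)/(0 − (-0.9154)) = 0.733.
μ = 5.193 − (-0.9154)·0.733 = 5.864.

μ ≈ 5.864, σ ≈ 0.733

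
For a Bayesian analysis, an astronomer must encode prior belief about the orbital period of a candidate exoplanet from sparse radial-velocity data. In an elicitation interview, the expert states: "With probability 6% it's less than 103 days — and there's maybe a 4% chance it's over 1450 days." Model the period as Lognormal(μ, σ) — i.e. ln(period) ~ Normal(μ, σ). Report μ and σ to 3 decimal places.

μ ≈ 5.879, σ ≈ 0.800

If T ~ Lognormal(μ,σ) then ln T ~ Normal(μ,σ), so the p-quantile of ln T is μ + z_p·σ.
ln(103) = 4.635 and ln(1450) = 7.279; z_{0.06} = -1.555, z_{0.96} = 1.751.
σ = (7.279 − 4.635)/(1.751 − (-1.555)) = 0.800.
μ = 4.635 − (-1.555)·0.800 = 5.879.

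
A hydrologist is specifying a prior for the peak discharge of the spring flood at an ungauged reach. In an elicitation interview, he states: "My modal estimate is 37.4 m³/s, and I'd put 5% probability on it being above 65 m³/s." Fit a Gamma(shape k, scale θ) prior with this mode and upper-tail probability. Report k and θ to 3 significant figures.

Gamma(k,θ) with k>1 has mode (k−1)θ, so θ = 37.4/(k−1).
Need P(X < 65) = 0.95 with θ tied to k this way. Start at k = 2, θ = 37.4: P(X<65) ≈ 0.518.
Too low — raise k to concentrate. Iterating converges to k ≈ 10.1.
Then θ = 37.4/(10.1−1) ≈ 4.09.

k ≈ 10.1, θ ≈ 4.09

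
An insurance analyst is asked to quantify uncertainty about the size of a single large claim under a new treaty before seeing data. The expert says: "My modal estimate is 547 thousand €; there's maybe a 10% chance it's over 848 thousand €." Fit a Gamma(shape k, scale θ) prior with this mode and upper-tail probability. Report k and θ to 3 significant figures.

Gamma(k,θ) with k>1 has mode (k−1)θ, so θ = 547/(k−1).
Need P(X < 848) = 0.9 with θ tied to k this way. Start at k = 2, θ = 547: P(X<848) ≈ 0.459.
Too low — raise k to concentrate. Iterating converges to k ≈ 10.7.
Then θ = 547/(10.7−1) ≈ 56.2.

k ≈ 10.7, θ ≈ 56.2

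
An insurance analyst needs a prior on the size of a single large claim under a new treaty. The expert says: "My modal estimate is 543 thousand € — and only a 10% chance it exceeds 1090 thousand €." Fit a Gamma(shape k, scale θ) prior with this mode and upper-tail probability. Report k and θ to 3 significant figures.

Gamma(k,θ) with k>1 has mode (k−1)θ, so θ = 543/(k−1).
Need P(X < 1090) = 0.9 with θ tied to k this way. Start at k = 2, θ = 543: P(X<1090) ≈ 0.596.
Too low — raise k to concentrate. Iterating converges to k ≈ 4.95.
Then θ = 543/(4.95−1) ≈ 137.

k ≈ 4.95, θ ≈ 137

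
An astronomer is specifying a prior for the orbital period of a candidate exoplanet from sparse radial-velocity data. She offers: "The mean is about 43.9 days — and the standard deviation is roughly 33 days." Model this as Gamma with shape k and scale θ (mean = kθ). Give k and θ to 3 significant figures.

For Gamma(k, scale θ): mean = kθ, variance = kθ², so CV = 1/√k.
CV = SD/mean = 33/43.9 = 0.7517, hence k = 1/CV² = 1.77.
Then θ = mean/k = 43.9/1.77 = 24.8.

k ≈ 1.77, θ ≈ 24.8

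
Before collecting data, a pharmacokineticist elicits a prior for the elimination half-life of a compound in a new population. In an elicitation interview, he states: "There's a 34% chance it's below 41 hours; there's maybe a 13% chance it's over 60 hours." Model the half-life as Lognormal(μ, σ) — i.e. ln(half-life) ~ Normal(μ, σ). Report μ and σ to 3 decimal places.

If T ~ Lognormal(μ,σ) then ln T ~ Normal(μ,σ), so the p-quantile of ln T is μ + z_p·σ.
ln(41) = 3.714 and ln(60) = 4.094; z_{0.34} = -0.4125, z_{0.87} = 1.126.
σ = (4.094 − 3.714)/(1.126 − (-0.4125)) = 0.247.
μ = 3.714 − (-0.4125)·0.247 = 3.816.

μ ≈ 3.816, σ ≈ 0.247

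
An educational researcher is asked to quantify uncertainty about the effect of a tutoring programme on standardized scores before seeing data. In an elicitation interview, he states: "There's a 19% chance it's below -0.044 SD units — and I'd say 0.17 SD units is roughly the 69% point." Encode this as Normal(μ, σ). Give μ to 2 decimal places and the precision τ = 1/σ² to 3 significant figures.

μ = 0.09, τ = 41.2

The p-quantile of Normal(μ,σ) is μ + z_p·σ, with z_{0.19} = -0.8779 and z_{0.69} = 0.4959.
Eliminate σ: μ = (z₂·x₁ − z₁·x₂)/(z₂ − z₁) = (0.4959·-0.044 − (-0.8779)·0.17)/1.374 = 0.09.
Then σ = (x₂ − x₁)/(z₂ − z₁) = (0.17 − -0.044)/1.374 = 0.16.
Precision τ = 1/σ² = 1/0.1558² = 41.2.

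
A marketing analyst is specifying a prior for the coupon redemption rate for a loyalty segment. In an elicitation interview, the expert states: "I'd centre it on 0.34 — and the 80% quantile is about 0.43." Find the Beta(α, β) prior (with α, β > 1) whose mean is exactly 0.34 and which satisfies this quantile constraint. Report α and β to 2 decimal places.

With mean 0.34 fixed, write α = 0.34s, β = 0.66s where s = α+β.
Need P(θ < 0.43) = 0.8 under Beta(0.34s, 0.66s). Normal approximation: (q−m)/√(m(1−m)/s) ≈ z_{0.8} = 0.842, so s ≈ 0.34·0.66·(0.842)²/(0.43−0.34)² = 19.6.
At s = 19.6: P(θ<0.43) ≈ 0.804. Adjusting to match 0.8 gives s ≈ 18.95.
So α = 0.34·18.95 ≈ 6.44, β = 0.66·18.95 ≈ 12.50.

α ≈ 6.44, β ≈ 12.50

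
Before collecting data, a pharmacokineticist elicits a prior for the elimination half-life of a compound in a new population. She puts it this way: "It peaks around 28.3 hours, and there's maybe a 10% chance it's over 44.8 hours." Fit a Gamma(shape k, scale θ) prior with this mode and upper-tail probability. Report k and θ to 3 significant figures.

k ≈ 9.89, θ ≈ 3.18

Gamma(k,θ) with k>1 has mode (k−1)θ, so θ = 28.3/(k−1).
Need P(X < 44.8) = 0.9 with θ tied to k this way. Start at k = 2, θ = 28.3: P(X<44.8) ≈ 0.470.
Too low — raise k to concentrate. Iterating converges to k ≈ 9.89.
Then θ = 28.3/(9.89−1) ≈ 3.18.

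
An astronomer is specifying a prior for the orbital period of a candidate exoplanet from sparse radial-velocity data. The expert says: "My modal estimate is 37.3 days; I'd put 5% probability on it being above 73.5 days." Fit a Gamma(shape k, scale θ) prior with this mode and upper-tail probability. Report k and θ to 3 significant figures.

Gamma(k,θ) with k>1 has mode (k−1)θ, so θ = 37.3/(k−1).
Need P(X < 73.5) = 0.95 with θ tied to k this way. Start at k = 2, θ = 37.3: P(X<73.5) ≈ 0.586.
Too low — raise k to concentrate. Iterating converges to k ≈ 7.03.
Then θ = 37.3/(7.03−1) ≈ 6.19.

k ≈ 7.03, θ ≈ 6.19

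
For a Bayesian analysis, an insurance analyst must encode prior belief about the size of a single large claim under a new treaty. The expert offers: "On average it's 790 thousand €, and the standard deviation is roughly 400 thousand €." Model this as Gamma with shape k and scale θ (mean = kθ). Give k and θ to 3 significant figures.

k ≈ 3.9, θ ≈ 203

For Gamma(k, scale θ): mean = kθ, variance = kθ², so CV = 1/√k.
CV = SD/mean = 400/790 = 0.5063, hence k = 1/CV² = 3.9.
Then θ = mean/k = 790/3.9 = 203.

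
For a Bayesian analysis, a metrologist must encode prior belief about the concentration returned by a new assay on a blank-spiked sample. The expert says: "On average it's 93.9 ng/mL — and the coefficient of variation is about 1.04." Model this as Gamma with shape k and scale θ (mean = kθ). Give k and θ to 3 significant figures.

k ≈ 0.925, θ ≈ 102

For Gamma(k, scale θ): mean = kθ, variance = kθ², so CV = 1/√k.
CV = 1.04, hence k = 1/CV² = 0.925.
Then θ = mean/k = 93.9/0.925 = 102.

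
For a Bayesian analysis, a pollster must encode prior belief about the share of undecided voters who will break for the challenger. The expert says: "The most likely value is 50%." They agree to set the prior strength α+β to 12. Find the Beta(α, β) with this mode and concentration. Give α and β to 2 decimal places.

For α,β > 1 the Beta mode is (α−1)/(α+β−2). With α+β = 12, the mode is (α−1)/10.
Set (α−1)/10 = 0.5 → α = 1 + 0.5·10 = 6.00.
β = 12 − α = 6.00.

α = 6.00, β = 6.00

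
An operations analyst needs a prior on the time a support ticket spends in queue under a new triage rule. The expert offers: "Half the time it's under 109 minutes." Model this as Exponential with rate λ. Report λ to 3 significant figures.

λ ≈ 0.00636

Exponential median = ln 2 / λ, so λ = ln 2 / 109.0 = 0.00636.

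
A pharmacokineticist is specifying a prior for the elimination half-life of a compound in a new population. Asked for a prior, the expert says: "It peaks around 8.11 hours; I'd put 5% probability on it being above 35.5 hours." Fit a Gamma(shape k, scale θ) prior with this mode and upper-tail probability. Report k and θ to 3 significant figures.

Gamma(k,θ) with k>1 has mode (k−1)θ, so θ = 8.11/(k−1).
Need P(X < 35.5) = 0.95 with θ tied to k this way. Start at k = 2, θ = 8.11: P(X<35.5) ≈ 0.932.
Too low — raise k to concentrate. Iterating converges to k ≈ 2.13.
Then θ = 8.11/(2.13−1) ≈ 7.16.

k ≈ 2.13, θ ≈ 7.16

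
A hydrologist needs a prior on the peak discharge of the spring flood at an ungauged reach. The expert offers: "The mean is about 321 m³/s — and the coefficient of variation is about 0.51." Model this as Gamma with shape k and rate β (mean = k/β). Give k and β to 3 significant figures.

For Gamma(k, rate β): mean = k/β, variance = k/β², so CV = 1/√k.
CV = 0.51, hence k = 1/CV² = 3.84.
Then β = k/mean = 3.84/321 = 0.012.

k ≈ 3.84, β ≈ 0.012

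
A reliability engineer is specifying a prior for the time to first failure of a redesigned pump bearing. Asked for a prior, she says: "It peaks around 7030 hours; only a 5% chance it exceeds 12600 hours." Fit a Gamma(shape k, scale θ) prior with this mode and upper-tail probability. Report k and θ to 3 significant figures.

k ≈ 9.19, θ ≈ 859

Gamma(k,θ) with k>1 has mode (k−1)θ, so θ = 7030/(k−1).
Need P(X < 12600) = 0.95 with θ tied to k this way. Start at k = 2, θ = 7030: P(X<12600) ≈ 0.535.
Too low — raise k to concentrate. Iterating converges to k ≈ 9.19.
Then θ = 7030/(9.19−1) ≈ 859.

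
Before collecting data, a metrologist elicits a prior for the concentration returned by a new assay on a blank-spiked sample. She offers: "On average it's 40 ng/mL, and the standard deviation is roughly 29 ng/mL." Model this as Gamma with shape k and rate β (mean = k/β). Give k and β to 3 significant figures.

For Gamma(k, rate β): mean = k/β, variance = k/β², so CV = 1/√k.
CV = SD/mean = 29/40 = 0.725, hence k = 1/CV² = 1.9.
Then β = k/mean = 1.9/40 = 0.0476.

k ≈ 1.9, β ≈ 0.0476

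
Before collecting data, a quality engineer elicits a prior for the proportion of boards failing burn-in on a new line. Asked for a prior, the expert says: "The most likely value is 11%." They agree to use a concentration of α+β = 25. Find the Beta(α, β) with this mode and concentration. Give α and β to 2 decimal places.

α = 3.53, β = 21.47

For α,β > 1 the Beta mode is (α−1)/(α+β−2). With α+β = 25, the mode is (α−1)/23.
Set (α−1)/23 = 0.11 → α = 1 + 0.11·23 = 3.53.
β = 25 − α = 21.47.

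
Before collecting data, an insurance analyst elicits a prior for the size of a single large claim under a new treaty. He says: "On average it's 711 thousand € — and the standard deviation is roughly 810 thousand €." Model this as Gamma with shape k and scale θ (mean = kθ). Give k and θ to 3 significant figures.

For Gamma(k, scale θ): mean = kθ, variance = kθ², so CV = 1/√k.
CV = SD/mean = 810/711 = 1.139, hence k = 1/CV² = 0.77.
Then θ = mean/k = 711/0.77 = 923.

k ≈ 0.77, θ ≈ 923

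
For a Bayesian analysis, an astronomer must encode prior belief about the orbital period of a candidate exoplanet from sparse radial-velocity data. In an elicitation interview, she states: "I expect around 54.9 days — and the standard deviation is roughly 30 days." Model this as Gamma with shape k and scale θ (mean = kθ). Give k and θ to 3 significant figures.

For Gamma(k, scale θ): mean = kθ, variance = kθ², so CV = 1/√k.
CV = SD/mean = 30/54.9 = 0.5464, hence k = 1/CV² = 3.35.
Then θ = mean/k = 54.9/3.35 = 16.4.

k ≈ 3.35, θ ≈ 16.4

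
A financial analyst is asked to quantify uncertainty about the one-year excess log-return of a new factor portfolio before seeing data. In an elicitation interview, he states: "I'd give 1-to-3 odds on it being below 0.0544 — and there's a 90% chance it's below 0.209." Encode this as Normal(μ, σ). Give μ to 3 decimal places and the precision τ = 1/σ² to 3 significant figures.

μ = 0.108, τ = 160

For Normal(μ,σ), the p-quantile is μ + z_p·σ. Here z_{0.25} = -0.6745, z_{0.9} = 1.282.
So 0.0544 = μ − 0.6745σ and 0.209 = μ + 1.282σ.
Subtracting: σ = (0.209 − 0.0544)/(1.282 − (-0.6745)) = 0.079.
Then μ = 0.0544 − (-0.6745)·0.079 = 0.108.
Precision τ = 1/σ² = 1/0.07904² = 160.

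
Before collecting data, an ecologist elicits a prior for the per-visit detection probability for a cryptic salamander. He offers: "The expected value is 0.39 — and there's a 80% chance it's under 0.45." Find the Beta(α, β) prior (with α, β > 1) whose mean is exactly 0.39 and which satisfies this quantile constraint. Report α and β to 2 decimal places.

α ≈ 18.01, β ≈ 28.17

With mean 0.39 fixed, write α = 0.39s, β = 0.61s where s = α+β.
Need P(θ < 0.45) = 0.8 under Beta(0.39s, 0.61s). Normal approximation: (q−m)/√(m(1−m)/s) ≈ z_{0.8} = 0.842, so s ≈ 0.39·0.61·(0.842)²/(0.45−0.39)² = 46.8.
At s = 46.8: P(θ<0.45) ≈ 0.802. Adjusting to match 0.8 gives s ≈ 46.18.
So α = 0.39·46.18 ≈ 18.01, β = 0.61·46.18 ≈ 28.17.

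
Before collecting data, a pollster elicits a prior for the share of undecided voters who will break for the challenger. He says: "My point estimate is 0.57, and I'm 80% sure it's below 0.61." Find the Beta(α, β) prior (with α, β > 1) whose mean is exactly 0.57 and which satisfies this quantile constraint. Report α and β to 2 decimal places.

α ≈ 62.30, β ≈ 47.00

With mean 0.57 fixed, write α = 0.57s, β = 0.43s where s = α+β.
Need P(θ < 0.61) = 0.8 under Beta(0.57s, 0.43s). Normal approximation: (q−m)/√(m(1−m)/s) ≈ z_{0.8} = 0.842, so s ≈ 0.57·0.43·(0.842)²/(0.61−0.57)² = 108.5.
At s = 108.5: P(θ<0.61) ≈ 0.799. Adjusting to match 0.8 gives s ≈ 109.29.
So α = 0.57·109.29 ≈ 62.30, β = 0.43·109.29 ≈ 47.00.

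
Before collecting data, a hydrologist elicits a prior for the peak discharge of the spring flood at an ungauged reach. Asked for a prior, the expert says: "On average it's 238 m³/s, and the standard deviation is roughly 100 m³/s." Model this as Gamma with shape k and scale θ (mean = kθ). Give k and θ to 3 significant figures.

For Gamma(k, scale θ): mean = kθ, variance = kθ², so CV = 1/√k.
CV = SD/mean = 100/238 = 0.4202, hence k = 1/CV² = 5.66.
Then θ = mean/k = 238/5.66 = 42.

k ≈ 5.66, θ ≈ 42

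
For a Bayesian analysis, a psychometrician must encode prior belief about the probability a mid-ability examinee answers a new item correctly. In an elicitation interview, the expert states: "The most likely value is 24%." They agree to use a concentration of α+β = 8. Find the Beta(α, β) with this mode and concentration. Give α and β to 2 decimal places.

For α,β > 1 the Beta mode is (α−1)/(α+β−2). With α+β = 8, the mode is (α−1)/6.
Set (α−1)/6 = 0.24 → α = 1 + 0.24·6 = 2.44.
β = 8 − α = 5.56.

α = 2.44, β = 5.56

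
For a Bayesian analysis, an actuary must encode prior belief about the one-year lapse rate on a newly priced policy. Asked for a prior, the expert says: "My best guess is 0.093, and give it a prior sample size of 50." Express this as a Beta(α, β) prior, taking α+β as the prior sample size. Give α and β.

α = 4.65, β = 45.35

Under the effective-sample-size interpretation, Beta(α, β) has prior mean α/(α+β) and prior sample size α+β.
So α+β = 50 and α/(α+β) = 0.093, giving α = 0.093·50 = 4.65 and β = 50 − 4.65 = 45.35.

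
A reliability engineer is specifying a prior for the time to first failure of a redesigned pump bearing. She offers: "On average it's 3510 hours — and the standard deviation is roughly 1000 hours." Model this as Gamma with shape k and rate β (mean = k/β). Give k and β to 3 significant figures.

For Gamma(k, rate β): mean = k/β, variance = k/β², so CV = 1/√k.
CV = SD/mean = 1000/3510 = 0.2849, hence k = 1/CV² = 12.3.
Then β = k/mean = 12.3/3510 = 0.00351.

k ≈ 12.3, β ≈ 0.00351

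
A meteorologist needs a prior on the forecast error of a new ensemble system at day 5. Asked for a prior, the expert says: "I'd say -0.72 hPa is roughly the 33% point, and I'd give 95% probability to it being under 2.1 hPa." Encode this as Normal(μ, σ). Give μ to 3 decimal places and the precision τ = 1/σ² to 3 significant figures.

μ = -0.125, τ = 0.547

The p-quantile of Normal(μ,σ) is μ + z_p·σ, with z_{0.33} = -0.4399 and z_{0.95} = 1.645.
Eliminate σ: μ = (z₂·x₁ − z₁·x₂)/(z₂ − z₁) = (1.645·-0.72 − (-0.4399)·2.1)/2.085 = -0.125.
Then σ = (x₂ − x₁)/(z₂ − z₁) = (2.1 − -0.72)/2.085 = 1.353.
Precision τ = 1/σ² = 1/1.353² = 0.547.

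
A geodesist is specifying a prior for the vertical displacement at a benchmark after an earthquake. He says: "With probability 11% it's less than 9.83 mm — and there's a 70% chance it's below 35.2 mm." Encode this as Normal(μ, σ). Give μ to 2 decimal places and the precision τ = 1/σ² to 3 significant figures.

The p-quantile of Normal(μ,σ) is μ + z_p·σ, with z_{0.11} = -1.227 and z_{0.7} = 0.5244.
Eliminate σ: μ = (z₂·x₁ − z₁·x₂)/(z₂ − z₁) = (0.5244·9.83 − (-1.227)·35.2)/1.751 = 27.60.
Then σ = (x₂ − x₁)/(z₂ − z₁) = (35.2 − 9.83)/1.751 = 14.49.
Precision τ = 1/σ² = 1/14.49² = 0.00476.

μ = 27.60, τ = 0.00476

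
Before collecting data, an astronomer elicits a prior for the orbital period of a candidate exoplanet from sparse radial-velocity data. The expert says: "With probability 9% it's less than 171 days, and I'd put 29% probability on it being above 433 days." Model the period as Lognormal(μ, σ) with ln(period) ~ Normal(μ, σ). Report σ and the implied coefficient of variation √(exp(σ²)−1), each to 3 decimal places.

σ ≈ 0.490, CV ≈ 0.522

If T ~ Lognormal(μ,σ) then ln T ~ Normal(μ,σ), so the p-quantile of ln T is μ + z_p·σ.
ln(171) = 5.142 and ln(433) = 6.071; z_{0.09} = -1.341, z_{0.71} = 0.5534.
σ = (6.071 − 5.142)/(0.5534 − (-1.341)) = 0.490.
μ = 5.142 − (-1.341)·0.490 = 5.799.
CV = √(exp(σ²)−1) = √(exp(0.2406)−1) = 0.522.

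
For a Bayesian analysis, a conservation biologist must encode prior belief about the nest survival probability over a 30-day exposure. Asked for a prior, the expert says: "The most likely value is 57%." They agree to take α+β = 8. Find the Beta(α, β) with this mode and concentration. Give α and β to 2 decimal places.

α = 4.42, β = 3.58

For α,β > 1 the Beta mode is (α−1)/(α+β−2). With α+β = 8, the mode is (α−1)/6.
Set (α−1)/6 = 0.57 → α = 1 + 0.57·6 = 4.42.
β = 8 − α = 3.58.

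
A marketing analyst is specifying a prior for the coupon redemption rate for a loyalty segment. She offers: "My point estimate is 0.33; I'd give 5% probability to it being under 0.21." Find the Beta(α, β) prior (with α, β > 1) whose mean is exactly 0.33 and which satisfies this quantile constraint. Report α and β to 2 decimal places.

α ≈ 12.25, β ≈ 24.87

With mean 0.33 fixed, write α = 0.33s, β = 0.67s where s = α+β.
Need P(θ < 0.21) = 0.05 under Beta(0.33s, 0.67s). Normal approximation: (q−m)/√(m(1−m)/s) ≈ z_{0.05} = -1.64, so s ≈ 0.33·0.67·(-1.64)²/(0.21−0.33)² = 41.5.
At s = 41.5: P(θ<0.21) ≈ 0.040. Adjusting to match 0.05 gives s ≈ 37.11.
So α = 0.33·37.11 ≈ 12.25, β = 0.67·37.11 ≈ 24.87.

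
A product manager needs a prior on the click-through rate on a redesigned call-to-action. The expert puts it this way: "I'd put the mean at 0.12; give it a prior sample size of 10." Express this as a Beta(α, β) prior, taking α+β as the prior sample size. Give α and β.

α = 1.2, β = 8.8

Under the effective-sample-size interpretation, Beta(α, β) has prior mean α/(α+β) and prior sample size α+β.
So α+β = 10 and α/(α+β) = 0.12, giving α = 0.12·10 = 1.2 and β = 10 − 1.2 = 8.8.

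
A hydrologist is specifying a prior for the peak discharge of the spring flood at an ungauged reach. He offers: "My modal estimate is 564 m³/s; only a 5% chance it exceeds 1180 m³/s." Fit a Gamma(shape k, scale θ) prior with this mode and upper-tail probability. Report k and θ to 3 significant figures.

k ≈ 6.07, θ ≈ 111

Gamma(k,θ) with k>1 has mode (k−1)θ, so θ = 564/(k−1).
Need P(X < 1180) = 0.95 with θ tied to k this way. Start at k = 2, θ = 564: P(X<1180) ≈ 0.618.
Too low — raise k to concentrate. Iterating converges to k ≈ 6.07.
Then θ = 564/(6.07−1) ≈ 111.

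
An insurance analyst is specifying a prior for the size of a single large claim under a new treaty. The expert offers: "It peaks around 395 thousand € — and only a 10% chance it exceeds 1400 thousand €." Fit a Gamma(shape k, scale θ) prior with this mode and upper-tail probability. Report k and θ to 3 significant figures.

Gamma(k,θ) with k>1 has mode (k−1)θ, so θ = 395/(k−1).
Need P(X < 1400) = 0.9 with θ tied to k this way. Start at k = 2, θ = 395: P(X<1400) ≈ 0.869.
Too low — raise k to concentrate. Iterating converges to k ≈ 2.17.
Then θ = 395/(2.17−1) ≈ 338.

k ≈ 2.17, θ ≈ 338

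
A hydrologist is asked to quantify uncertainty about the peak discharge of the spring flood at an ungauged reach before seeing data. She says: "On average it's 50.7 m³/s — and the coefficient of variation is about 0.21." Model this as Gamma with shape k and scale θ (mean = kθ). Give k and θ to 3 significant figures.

k ≈ 22.7, θ ≈ 2.24

For Gamma(k, scale θ): mean = kθ, variance = kθ², so CV = 1/√k.
CV = 0.21, hence k = 1/CV² = 22.7.
Then θ = mean/k = 50.7/22.7 = 2.24.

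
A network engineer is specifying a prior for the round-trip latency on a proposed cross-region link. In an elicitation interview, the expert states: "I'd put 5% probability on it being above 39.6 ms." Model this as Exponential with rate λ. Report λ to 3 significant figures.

P(T > 39.6) = e^(−λ·39.6) = 0.05, so λ = −ln(0.05)/39.6 = 0.0756.

λ ≈ 0.0756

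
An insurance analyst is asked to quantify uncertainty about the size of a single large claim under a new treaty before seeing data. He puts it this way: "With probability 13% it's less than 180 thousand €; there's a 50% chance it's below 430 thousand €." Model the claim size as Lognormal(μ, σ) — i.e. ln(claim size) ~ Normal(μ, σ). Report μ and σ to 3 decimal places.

μ ≈ 6.064, σ ≈ 0.773

If T ~ Lognormal(μ,σ) then ln T ~ Normal(μ,σ), so the p-quantile of ln T is μ + z_p·σ.
ln(180) = 5.193 and ln(430) = 6.064; z_{0.13} = -1.126, z_{0.5} = 0.
σ = (6.064 − 5.193)/(0 − (-1.126)) = 0.773.
μ = 5.193 − (-1.126)·0.773 = 6.064.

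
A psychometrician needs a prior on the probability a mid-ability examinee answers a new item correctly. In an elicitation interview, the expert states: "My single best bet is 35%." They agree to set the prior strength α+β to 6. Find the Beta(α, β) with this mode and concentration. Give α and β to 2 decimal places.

For α,β > 1 the Beta mode is (α−1)/(α+β−2). With α+β = 6, the mode is (α−1)/4.
Set (α−1)/4 = 0.35 → α = 1 + 0.35·4 = 2.40.
β = 6 − α = 3.60.

α = 2.40, β = 3.60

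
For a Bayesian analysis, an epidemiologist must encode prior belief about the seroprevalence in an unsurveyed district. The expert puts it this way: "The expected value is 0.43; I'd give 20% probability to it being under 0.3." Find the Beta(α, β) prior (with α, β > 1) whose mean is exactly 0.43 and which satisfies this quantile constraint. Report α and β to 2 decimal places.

With mean 0.43 fixed, write α = 0.43s, β = 0.57s where s = α+β.
Need P(θ < 0.3) = 0.2 under Beta(0.43s, 0.57s). Normal approximation: (q−m)/√(m(1−m)/s) ≈ z_{0.2} = -0.842, so s ≈ 0.43·0.57·(-0.842)²/(0.3−0.43)² = 10.3.
At s = 10.3: P(θ<0.3) ≈ 0.203. Adjusting to match 0.2 gives s ≈ 10.55.
So α = 0.43·10.55 ≈ 4.54, β = 0.57·10.55 ≈ 6.01.

α ≈ 4.54, β ≈ 6.01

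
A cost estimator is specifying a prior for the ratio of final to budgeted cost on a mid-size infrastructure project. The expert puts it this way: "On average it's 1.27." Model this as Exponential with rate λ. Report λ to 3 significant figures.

Exponential mean = 1/λ, so λ = 1/1.27 = 0.787.

λ ≈ 0.787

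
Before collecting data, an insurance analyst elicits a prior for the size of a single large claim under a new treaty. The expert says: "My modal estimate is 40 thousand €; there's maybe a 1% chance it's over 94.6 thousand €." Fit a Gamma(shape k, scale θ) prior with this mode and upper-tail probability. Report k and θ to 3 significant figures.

Gamma(k,θ) with k>1 has mode (k−1)θ, so θ = 40/(k−1).
Need P(X < 94.6) = 0.99 with θ tied to k this way. Start at k = 2, θ = 40: P(X<94.6) ≈ 0.684.
Too low — raise k to concentrate. Iterating converges to k ≈ 7.41.
Then θ = 40/(7.41−1) ≈ 6.24.

k ≈ 7.41, θ ≈ 6.24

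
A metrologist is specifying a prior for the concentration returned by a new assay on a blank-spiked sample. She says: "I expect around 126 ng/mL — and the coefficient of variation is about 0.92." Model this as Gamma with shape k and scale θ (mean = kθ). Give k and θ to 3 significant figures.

k ≈ 1.18, θ ≈ 107

For Gamma(k, scale θ): mean = kθ, variance = kθ², so CV = 1/√k.
CV = 0.92, hence k = 1/CV² = 1.18.
Then θ = mean/k = 126/1.18 = 107.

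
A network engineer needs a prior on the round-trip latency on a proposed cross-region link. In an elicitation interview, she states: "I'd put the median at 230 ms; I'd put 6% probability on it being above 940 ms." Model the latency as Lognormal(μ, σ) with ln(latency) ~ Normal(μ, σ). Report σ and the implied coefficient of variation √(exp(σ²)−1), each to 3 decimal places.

If T ~ Lognormal(μ,σ) then ln T ~ Normal(μ,σ), so the p-quantile of ln T is μ + z_p·σ.
ln(230) = 5.438 and ln(940) = 6.846; z_{0.5} = 0, z_{0.94} = 1.555.
σ = (6.846 − 5.438)/(1.555 − (0)) = 0.905.
μ = 5.438 − (0)·0.905 = 5.438.
CV = √(exp(σ²)−1) = √(exp(0.8199)−1) = 1.127.

σ ≈ 0.905, CV ≈ 1.127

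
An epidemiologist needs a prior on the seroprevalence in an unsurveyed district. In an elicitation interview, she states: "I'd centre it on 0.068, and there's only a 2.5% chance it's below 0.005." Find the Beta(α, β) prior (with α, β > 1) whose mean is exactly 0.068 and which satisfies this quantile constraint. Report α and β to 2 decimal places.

With mean 0.068 fixed, write α = 0.068s, β = 0.932s where s = α+β.
Need P(θ < 0.005) = 0.025 under Beta(0.068s, 0.932s). Normal approximation: (q−m)/√(m(1−m)/s) ≈ z_{0.025} = -1.96, so s ≈ 0.068·0.932·(-1.96)²/(0.005−0.068)² = 61.3.
At s = 61.3: P(θ<0.005) ≈ 0.000. Adjusting to match 0.025 gives s ≈ 21.70.
So α = 0.068·21.70 ≈ 1.48, β = 0.932·21.70 ≈ 20.22.

α ≈ 1.48, β ≈ 20.22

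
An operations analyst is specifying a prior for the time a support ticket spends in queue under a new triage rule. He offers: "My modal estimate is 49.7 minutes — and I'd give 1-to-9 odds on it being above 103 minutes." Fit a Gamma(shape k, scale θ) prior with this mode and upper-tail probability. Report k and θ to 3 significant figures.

Gamma(k,θ) with k>1 has mode (k−1)θ, so θ = 49.7/(k−1).
Need P(X < 103) = 0.9 with θ tied to k this way. Start at k = 2, θ = 49.7: P(X<103) ≈ 0.613.
Too low — raise k to concentrate. Iterating converges to k ≈ 4.62.
Then θ = 49.7/(4.62−1) ≈ 13.7.

k ≈ 4.62, θ ≈ 13.7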